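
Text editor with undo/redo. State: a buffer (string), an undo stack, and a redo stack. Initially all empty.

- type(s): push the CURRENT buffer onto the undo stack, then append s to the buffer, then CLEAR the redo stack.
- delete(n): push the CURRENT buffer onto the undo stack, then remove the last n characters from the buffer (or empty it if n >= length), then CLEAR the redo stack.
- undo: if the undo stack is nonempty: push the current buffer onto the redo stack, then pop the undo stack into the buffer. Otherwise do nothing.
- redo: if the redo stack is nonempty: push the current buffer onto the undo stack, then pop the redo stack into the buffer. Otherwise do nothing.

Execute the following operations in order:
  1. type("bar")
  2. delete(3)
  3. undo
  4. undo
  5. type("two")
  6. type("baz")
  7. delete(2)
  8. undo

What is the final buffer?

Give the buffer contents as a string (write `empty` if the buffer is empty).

After op 1 (type): buf='bar' undo_depth=1 redo_depth=0
After op 2 (delete): buf='(empty)' undo_depth=2 redo_depth=0
After op 3 (undo): buf='bar' undo_depth=1 redo_depth=1
After op 4 (undo): buf='(empty)' undo_depth=0 redo_depth=2
After op 5 (type): buf='two' undo_depth=1 redo_depth=0
After op 6 (type): buf='twobaz' undo_depth=2 redo_depth=0
After op 7 (delete): buf='twob' undo_depth=3 redo_depth=0
After op 8 (undo): buf='twobaz' undo_depth=2 redo_depth=1

Answer: twobaz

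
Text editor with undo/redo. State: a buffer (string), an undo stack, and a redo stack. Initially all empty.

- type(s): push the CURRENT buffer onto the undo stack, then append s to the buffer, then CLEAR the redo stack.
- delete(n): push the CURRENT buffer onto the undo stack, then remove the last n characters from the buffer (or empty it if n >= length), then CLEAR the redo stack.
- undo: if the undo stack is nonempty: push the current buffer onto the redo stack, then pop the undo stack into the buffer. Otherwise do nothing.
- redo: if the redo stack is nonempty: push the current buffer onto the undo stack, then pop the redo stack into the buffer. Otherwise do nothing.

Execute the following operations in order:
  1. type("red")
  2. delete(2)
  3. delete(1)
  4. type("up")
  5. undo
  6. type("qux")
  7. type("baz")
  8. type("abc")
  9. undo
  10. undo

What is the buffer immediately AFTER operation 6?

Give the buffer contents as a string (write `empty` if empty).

After op 1 (type): buf='red' undo_depth=1 redo_depth=0
After op 2 (delete): buf='r' undo_depth=2 redo_depth=0
After op 3 (delete): buf='(empty)' undo_depth=3 redo_depth=0
After op 4 (type): buf='up' undo_depth=4 redo_depth=0
After op 5 (undo): buf='(empty)' undo_depth=3 redo_depth=1
After op 6 (type): buf='qux' undo_depth=4 redo_depth=0

Answer: qux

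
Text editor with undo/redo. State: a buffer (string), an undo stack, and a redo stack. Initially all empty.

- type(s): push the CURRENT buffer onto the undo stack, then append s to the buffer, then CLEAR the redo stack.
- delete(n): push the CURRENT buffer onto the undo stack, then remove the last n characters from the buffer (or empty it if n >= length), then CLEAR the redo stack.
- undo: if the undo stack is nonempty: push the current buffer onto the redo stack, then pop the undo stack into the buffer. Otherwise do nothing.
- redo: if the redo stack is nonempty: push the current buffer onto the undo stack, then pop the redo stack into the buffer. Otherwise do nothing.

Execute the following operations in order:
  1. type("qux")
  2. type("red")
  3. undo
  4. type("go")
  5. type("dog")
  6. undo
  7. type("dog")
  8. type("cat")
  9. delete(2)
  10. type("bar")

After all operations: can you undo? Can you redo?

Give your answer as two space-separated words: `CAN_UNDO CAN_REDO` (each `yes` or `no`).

Answer: yes no

Derivation:
After op 1 (type): buf='qux' undo_depth=1 redo_depth=0
After op 2 (type): buf='quxred' undo_depth=2 redo_depth=0
After op 3 (undo): buf='qux' undo_depth=1 redo_depth=1
After op 4 (type): buf='quxgo' undo_depth=2 redo_depth=0
After op 5 (type): buf='quxgodog' undo_depth=3 redo_depth=0
After op 6 (undo): buf='quxgo' undo_depth=2 redo_depth=1
After op 7 (type): buf='quxgodog' undo_depth=3 redo_depth=0
After op 8 (type): buf='quxgodogcat' undo_depth=4 redo_depth=0
After op 9 (delete): buf='quxgodogc' undo_depth=5 redo_depth=0
After op 10 (type): buf='quxgodogcbar' undo_depth=6 redo_depth=0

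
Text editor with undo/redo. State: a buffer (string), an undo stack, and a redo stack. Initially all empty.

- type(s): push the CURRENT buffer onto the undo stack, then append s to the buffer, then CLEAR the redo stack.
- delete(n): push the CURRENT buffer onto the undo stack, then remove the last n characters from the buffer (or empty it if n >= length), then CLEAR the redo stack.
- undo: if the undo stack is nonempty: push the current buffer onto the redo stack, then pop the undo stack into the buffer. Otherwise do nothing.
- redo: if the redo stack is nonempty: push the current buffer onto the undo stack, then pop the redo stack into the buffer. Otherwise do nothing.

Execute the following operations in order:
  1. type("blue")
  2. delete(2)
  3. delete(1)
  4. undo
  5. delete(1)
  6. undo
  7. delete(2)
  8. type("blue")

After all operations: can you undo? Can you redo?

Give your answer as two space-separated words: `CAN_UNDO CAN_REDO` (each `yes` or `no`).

After op 1 (type): buf='blue' undo_depth=1 redo_depth=0
After op 2 (delete): buf='bl' undo_depth=2 redo_depth=0
After op 3 (delete): buf='b' undo_depth=3 redo_depth=0
After op 4 (undo): buf='bl' undo_depth=2 redo_depth=1
After op 5 (delete): buf='b' undo_depth=3 redo_depth=0
After op 6 (undo): buf='bl' undo_depth=2 redo_depth=1
After op 7 (delete): buf='(empty)' undo_depth=3 redo_depth=0
After op 8 (type): buf='blue' undo_depth=4 redo_depth=0

Answer: yes no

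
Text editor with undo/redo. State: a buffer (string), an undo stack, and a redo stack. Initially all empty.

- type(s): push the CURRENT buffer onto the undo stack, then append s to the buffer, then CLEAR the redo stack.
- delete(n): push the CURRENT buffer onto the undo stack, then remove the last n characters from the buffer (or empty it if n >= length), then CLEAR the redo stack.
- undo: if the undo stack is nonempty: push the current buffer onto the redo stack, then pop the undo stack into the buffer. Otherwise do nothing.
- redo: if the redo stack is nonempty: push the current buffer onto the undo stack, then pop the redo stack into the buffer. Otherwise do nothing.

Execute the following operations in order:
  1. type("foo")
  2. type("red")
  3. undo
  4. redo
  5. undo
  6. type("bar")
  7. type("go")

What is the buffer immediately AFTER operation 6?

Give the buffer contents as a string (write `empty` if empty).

After op 1 (type): buf='foo' undo_depth=1 redo_depth=0
After op 2 (type): buf='foored' undo_depth=2 redo_depth=0
After op 3 (undo): buf='foo' undo_depth=1 redo_depth=1
After op 4 (redo): buf='foored' undo_depth=2 redo_depth=0
After op 5 (undo): buf='foo' undo_depth=1 redo_depth=1
After op 6 (type): buf='foobar' undo_depth=2 redo_depth=0

Answer: foobar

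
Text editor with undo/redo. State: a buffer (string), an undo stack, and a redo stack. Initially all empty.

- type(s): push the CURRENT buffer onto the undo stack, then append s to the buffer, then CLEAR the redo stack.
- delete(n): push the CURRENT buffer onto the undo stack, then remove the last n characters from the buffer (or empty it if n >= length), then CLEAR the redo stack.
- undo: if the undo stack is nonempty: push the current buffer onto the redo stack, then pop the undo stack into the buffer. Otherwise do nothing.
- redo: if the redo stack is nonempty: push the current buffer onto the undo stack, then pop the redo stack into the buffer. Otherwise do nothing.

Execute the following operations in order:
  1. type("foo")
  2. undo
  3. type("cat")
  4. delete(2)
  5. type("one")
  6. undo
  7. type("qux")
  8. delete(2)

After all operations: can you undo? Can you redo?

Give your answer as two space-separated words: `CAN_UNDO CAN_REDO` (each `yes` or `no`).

After op 1 (type): buf='foo' undo_depth=1 redo_depth=0
After op 2 (undo): buf='(empty)' undo_depth=0 redo_depth=1
After op 3 (type): buf='cat' undo_depth=1 redo_depth=0
After op 4 (delete): buf='c' undo_depth=2 redo_depth=0
After op 5 (type): buf='cone' undo_depth=3 redo_depth=0
After op 6 (undo): buf='c' undo_depth=2 redo_depth=1
After op 7 (type): buf='cqux' undo_depth=3 redo_depth=0
After op 8 (delete): buf='cq' undo_depth=4 redo_depth=0

Answer: yes no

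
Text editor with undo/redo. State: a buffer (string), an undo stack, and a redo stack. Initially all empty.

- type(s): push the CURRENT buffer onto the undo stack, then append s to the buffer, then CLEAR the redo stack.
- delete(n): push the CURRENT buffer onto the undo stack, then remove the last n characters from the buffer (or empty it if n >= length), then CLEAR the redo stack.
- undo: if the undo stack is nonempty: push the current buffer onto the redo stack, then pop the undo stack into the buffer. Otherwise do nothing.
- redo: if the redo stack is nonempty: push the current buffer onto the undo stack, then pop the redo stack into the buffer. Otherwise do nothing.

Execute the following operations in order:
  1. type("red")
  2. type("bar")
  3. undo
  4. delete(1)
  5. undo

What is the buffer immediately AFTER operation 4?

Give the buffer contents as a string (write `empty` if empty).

Answer: re

Derivation:
After op 1 (type): buf='red' undo_depth=1 redo_depth=0
After op 2 (type): buf='redbar' undo_depth=2 redo_depth=0
After op 3 (undo): buf='red' undo_depth=1 redo_depth=1
After op 4 (delete): buf='re' undo_depth=2 redo_depth=0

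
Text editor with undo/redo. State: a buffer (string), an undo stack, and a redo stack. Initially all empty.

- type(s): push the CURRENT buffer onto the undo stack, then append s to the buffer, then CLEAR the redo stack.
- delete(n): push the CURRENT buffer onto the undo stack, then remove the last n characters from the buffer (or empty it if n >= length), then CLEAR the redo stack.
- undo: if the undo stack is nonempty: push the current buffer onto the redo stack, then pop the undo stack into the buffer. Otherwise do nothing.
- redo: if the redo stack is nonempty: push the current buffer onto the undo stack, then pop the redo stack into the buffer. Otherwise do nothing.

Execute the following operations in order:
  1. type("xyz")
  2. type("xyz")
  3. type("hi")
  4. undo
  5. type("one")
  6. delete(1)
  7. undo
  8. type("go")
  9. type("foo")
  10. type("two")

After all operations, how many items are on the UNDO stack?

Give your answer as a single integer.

After op 1 (type): buf='xyz' undo_depth=1 redo_depth=0
After op 2 (type): buf='xyzxyz' undo_depth=2 redo_depth=0
After op 3 (type): buf='xyzxyzhi' undo_depth=3 redo_depth=0
After op 4 (undo): buf='xyzxyz' undo_depth=2 redo_depth=1
After op 5 (type): buf='xyzxyzone' undo_depth=3 redo_depth=0
After op 6 (delete): buf='xyzxyzon' undo_depth=4 redo_depth=0
After op 7 (undo): buf='xyzxyzone' undo_depth=3 redo_depth=1
After op 8 (type): buf='xyzxyzonego' undo_depth=4 redo_depth=0
After op 9 (type): buf='xyzxyzonegofoo' undo_depth=5 redo_depth=0
After op 10 (type): buf='xyzxyzonegofootwo' undo_depth=6 redo_depth=0

Answer: 6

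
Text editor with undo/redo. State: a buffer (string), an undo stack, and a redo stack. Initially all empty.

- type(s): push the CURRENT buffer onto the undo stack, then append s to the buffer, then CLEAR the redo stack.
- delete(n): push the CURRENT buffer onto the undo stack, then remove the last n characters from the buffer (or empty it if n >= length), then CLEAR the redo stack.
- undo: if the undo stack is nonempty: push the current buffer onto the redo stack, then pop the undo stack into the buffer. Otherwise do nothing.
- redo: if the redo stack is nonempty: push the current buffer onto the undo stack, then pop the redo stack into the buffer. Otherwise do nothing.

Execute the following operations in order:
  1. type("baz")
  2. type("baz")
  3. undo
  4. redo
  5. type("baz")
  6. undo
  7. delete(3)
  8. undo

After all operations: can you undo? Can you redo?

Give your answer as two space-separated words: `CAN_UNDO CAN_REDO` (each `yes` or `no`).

Answer: yes yes

Derivation:
After op 1 (type): buf='baz' undo_depth=1 redo_depth=0
After op 2 (type): buf='bazbaz' undo_depth=2 redo_depth=0
After op 3 (undo): buf='baz' undo_depth=1 redo_depth=1
After op 4 (redo): buf='bazbaz' undo_depth=2 redo_depth=0
After op 5 (type): buf='bazbazbaz' undo_depth=3 redo_depth=0
After op 6 (undo): buf='bazbaz' undo_depth=2 redo_depth=1
After op 7 (delete): buf='baz' undo_depth=3 redo_depth=0
After op 8 (undo): buf='bazbaz' undo_depth=2 redo_depth=1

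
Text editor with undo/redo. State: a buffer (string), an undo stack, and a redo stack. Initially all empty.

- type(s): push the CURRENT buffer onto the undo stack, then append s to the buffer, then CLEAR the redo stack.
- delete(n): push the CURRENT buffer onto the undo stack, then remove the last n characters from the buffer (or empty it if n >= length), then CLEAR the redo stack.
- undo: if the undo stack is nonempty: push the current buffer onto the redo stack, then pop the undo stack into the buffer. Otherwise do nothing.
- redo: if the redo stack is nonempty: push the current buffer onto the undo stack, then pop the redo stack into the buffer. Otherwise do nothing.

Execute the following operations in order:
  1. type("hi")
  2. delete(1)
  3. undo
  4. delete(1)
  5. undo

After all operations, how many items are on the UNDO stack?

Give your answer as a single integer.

After op 1 (type): buf='hi' undo_depth=1 redo_depth=0
After op 2 (delete): buf='h' undo_depth=2 redo_depth=0
After op 3 (undo): buf='hi' undo_depth=1 redo_depth=1
After op 4 (delete): buf='h' undo_depth=2 redo_depth=0
After op 5 (undo): buf='hi' undo_depth=1 redo_depth=1

Answer: 1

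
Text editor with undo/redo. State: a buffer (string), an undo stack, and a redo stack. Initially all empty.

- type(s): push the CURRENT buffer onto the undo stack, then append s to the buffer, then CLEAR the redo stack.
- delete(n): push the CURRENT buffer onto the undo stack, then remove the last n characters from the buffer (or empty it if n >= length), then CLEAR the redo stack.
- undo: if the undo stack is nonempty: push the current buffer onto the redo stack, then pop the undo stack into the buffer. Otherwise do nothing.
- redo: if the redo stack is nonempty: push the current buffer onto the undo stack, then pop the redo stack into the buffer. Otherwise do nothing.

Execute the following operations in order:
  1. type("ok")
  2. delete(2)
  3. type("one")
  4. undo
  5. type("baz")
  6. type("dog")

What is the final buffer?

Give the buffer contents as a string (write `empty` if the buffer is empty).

Answer: bazdog

Derivation:
After op 1 (type): buf='ok' undo_depth=1 redo_depth=0
After op 2 (delete): buf='(empty)' undo_depth=2 redo_depth=0
After op 3 (type): buf='one' undo_depth=3 redo_depth=0
After op 4 (undo): buf='(empty)' undo_depth=2 redo_depth=1
After op 5 (type): buf='baz' undo_depth=3 redo_depth=0
After op 6 (type): buf='bazdog' undo_depth=4 redo_depth=0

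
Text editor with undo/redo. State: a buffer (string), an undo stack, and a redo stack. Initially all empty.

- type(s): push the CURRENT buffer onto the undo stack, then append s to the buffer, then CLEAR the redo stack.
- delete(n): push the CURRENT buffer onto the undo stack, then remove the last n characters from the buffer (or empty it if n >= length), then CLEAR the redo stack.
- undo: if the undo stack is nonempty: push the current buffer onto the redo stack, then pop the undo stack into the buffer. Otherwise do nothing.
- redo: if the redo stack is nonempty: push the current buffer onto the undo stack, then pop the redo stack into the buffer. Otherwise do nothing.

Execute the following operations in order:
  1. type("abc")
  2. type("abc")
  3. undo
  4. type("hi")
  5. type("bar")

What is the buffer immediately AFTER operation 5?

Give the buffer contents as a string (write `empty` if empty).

Answer: abchibar

Derivation:
After op 1 (type): buf='abc' undo_depth=1 redo_depth=0
After op 2 (type): buf='abcabc' undo_depth=2 redo_depth=0
After op 3 (undo): buf='abc' undo_depth=1 redo_depth=1
After op 4 (type): buf='abchi' undo_depth=2 redo_depth=0
After op 5 (type): buf='abchibar' undo_depth=3 redo_depth=0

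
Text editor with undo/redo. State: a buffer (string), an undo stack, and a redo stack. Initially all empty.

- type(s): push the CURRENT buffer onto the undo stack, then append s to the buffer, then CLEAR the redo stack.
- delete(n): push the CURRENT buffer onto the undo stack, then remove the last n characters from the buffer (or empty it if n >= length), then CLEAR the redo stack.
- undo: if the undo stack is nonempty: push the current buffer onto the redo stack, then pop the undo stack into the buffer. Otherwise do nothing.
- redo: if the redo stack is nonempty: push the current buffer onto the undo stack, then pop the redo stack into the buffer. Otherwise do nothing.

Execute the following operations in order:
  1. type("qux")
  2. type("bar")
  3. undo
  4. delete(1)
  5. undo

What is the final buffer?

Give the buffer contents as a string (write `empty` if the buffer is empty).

After op 1 (type): buf='qux' undo_depth=1 redo_depth=0
After op 2 (type): buf='quxbar' undo_depth=2 redo_depth=0
After op 3 (undo): buf='qux' undo_depth=1 redo_depth=1
After op 4 (delete): buf='qu' undo_depth=2 redo_depth=0
After op 5 (undo): buf='qux' undo_depth=1 redo_depth=1

Answer: qux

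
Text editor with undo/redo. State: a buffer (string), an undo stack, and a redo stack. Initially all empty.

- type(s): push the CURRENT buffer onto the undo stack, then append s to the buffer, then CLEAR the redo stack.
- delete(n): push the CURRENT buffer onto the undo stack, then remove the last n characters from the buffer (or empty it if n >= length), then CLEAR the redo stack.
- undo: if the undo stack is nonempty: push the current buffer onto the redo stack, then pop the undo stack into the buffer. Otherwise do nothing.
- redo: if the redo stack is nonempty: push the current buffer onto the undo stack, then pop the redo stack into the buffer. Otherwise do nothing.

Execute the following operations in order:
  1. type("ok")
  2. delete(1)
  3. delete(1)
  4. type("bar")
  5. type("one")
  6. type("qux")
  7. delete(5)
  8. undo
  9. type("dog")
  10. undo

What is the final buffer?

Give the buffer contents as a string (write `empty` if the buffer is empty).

After op 1 (type): buf='ok' undo_depth=1 redo_depth=0
After op 2 (delete): buf='o' undo_depth=2 redo_depth=0
After op 3 (delete): buf='(empty)' undo_depth=3 redo_depth=0
After op 4 (type): buf='bar' undo_depth=4 redo_depth=0
After op 5 (type): buf='barone' undo_depth=5 redo_depth=0
After op 6 (type): buf='baronequx' undo_depth=6 redo_depth=0
After op 7 (delete): buf='baro' undo_depth=7 redo_depth=0
After op 8 (undo): buf='baronequx' undo_depth=6 redo_depth=1
After op 9 (type): buf='baronequxdog' undo_depth=7 redo_depth=0
After op 10 (undo): buf='baronequx' undo_depth=6 redo_depth=1

Answer: baronequx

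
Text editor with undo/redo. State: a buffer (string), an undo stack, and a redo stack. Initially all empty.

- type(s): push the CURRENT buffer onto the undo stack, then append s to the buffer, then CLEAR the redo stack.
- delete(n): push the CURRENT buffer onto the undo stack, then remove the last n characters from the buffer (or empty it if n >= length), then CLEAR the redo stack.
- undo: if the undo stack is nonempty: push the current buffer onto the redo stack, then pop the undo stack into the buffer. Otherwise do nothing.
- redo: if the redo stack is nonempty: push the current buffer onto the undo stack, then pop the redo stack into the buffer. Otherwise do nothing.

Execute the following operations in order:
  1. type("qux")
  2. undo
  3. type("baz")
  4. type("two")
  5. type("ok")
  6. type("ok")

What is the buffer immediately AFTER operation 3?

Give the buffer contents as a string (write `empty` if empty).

After op 1 (type): buf='qux' undo_depth=1 redo_depth=0
After op 2 (undo): buf='(empty)' undo_depth=0 redo_depth=1
After op 3 (type): buf='baz' undo_depth=1 redo_depth=0

Answer: baz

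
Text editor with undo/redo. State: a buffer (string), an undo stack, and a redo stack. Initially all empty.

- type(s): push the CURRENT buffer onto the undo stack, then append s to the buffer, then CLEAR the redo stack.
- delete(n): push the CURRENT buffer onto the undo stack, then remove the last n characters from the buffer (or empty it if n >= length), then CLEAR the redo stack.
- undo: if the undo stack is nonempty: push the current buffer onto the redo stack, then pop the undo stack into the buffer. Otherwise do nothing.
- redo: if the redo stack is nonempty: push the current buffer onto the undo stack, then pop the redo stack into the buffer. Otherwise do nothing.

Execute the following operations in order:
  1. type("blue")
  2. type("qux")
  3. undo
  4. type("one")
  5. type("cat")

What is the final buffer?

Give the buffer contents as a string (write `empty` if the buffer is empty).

After op 1 (type): buf='blue' undo_depth=1 redo_depth=0
After op 2 (type): buf='bluequx' undo_depth=2 redo_depth=0
After op 3 (undo): buf='blue' undo_depth=1 redo_depth=1
After op 4 (type): buf='blueone' undo_depth=2 redo_depth=0
After op 5 (type): buf='blueonecat' undo_depth=3 redo_depth=0

Answer: blueonecat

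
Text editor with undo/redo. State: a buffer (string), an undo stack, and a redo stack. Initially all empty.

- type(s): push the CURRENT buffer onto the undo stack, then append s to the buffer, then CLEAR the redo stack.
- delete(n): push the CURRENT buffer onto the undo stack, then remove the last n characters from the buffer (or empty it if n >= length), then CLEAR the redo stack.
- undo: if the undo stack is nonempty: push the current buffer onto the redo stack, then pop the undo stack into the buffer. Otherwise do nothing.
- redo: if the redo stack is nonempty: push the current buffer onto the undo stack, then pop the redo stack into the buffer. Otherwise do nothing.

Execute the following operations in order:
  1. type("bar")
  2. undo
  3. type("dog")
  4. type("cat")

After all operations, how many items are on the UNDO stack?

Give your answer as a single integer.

Answer: 2

Derivation:
After op 1 (type): buf='bar' undo_depth=1 redo_depth=0
After op 2 (undo): buf='(empty)' undo_depth=0 redo_depth=1
After op 3 (type): buf='dog' undo_depth=1 redo_depth=0
After op 4 (type): buf='dogcat' undo_depth=2 redo_depth=0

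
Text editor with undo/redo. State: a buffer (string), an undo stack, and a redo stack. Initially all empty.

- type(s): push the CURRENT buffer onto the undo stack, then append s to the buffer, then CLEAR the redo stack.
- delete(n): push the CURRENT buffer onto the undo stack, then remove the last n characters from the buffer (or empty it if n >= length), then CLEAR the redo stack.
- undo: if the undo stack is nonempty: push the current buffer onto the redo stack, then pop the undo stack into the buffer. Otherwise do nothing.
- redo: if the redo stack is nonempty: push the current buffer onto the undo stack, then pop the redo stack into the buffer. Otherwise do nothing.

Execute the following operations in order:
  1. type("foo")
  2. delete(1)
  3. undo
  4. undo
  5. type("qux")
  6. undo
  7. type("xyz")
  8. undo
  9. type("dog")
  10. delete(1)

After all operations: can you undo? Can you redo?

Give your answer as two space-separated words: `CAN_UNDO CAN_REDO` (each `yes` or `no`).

Answer: yes no

Derivation:
After op 1 (type): buf='foo' undo_depth=1 redo_depth=0
After op 2 (delete): buf='fo' undo_depth=2 redo_depth=0
After op 3 (undo): buf='foo' undo_depth=1 redo_depth=1
After op 4 (undo): buf='(empty)' undo_depth=0 redo_depth=2
After op 5 (type): buf='qux' undo_depth=1 redo_depth=0
After op 6 (undo): buf='(empty)' undo_depth=0 redo_depth=1
After op 7 (type): buf='xyz' undo_depth=1 redo_depth=0
After op 8 (undo): buf='(empty)' undo_depth=0 redo_depth=1
After op 9 (type): buf='dog' undo_depth=1 redo_depth=0
After op 10 (delete): buf='do' undo_depth=2 redo_depth=0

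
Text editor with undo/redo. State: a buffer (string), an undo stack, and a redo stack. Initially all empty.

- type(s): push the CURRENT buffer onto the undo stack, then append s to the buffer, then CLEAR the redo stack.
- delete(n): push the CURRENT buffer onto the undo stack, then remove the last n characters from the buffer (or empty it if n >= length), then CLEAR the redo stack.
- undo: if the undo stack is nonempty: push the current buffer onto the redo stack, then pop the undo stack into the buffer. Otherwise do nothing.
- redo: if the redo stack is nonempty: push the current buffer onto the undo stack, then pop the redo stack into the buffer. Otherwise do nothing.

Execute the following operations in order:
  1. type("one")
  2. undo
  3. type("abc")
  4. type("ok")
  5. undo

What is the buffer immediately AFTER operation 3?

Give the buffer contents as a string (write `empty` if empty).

After op 1 (type): buf='one' undo_depth=1 redo_depth=0
After op 2 (undo): buf='(empty)' undo_depth=0 redo_depth=1
After op 3 (type): buf='abc' undo_depth=1 redo_depth=0

Answer: abc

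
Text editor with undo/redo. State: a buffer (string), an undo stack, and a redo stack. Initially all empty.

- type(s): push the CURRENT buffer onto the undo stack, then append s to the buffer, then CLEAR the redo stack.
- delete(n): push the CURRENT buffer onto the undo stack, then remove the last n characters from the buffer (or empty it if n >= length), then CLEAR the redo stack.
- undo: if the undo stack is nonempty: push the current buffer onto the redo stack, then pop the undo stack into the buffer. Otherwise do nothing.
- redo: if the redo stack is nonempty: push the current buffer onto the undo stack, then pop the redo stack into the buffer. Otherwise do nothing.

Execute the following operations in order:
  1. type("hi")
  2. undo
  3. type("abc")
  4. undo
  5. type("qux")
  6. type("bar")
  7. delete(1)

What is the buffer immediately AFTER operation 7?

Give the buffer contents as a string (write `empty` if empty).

Answer: quxba

Derivation:
After op 1 (type): buf='hi' undo_depth=1 redo_depth=0
After op 2 (undo): buf='(empty)' undo_depth=0 redo_depth=1
After op 3 (type): buf='abc' undo_depth=1 redo_depth=0
After op 4 (undo): buf='(empty)' undo_depth=0 redo_depth=1
After op 5 (type): buf='qux' undo_depth=1 redo_depth=0
After op 6 (type): buf='quxbar' undo_depth=2 redo_depth=0
After op 7 (delete): buf='quxba' undo_depth=3 redo_depth=0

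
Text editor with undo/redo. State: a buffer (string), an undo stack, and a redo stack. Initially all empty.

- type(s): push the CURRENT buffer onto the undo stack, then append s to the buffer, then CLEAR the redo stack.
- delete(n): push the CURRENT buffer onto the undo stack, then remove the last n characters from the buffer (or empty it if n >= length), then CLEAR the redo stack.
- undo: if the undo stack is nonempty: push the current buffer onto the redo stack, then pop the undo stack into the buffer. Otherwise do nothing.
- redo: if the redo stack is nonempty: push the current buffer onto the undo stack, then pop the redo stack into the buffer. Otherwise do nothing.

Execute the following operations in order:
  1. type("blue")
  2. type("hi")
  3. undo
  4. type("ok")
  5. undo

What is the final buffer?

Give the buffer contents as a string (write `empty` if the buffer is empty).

Answer: blue

Derivation:
After op 1 (type): buf='blue' undo_depth=1 redo_depth=0
After op 2 (type): buf='bluehi' undo_depth=2 redo_depth=0
After op 3 (undo): buf='blue' undo_depth=1 redo_depth=1
After op 4 (type): buf='blueok' undo_depth=2 redo_depth=0
After op 5 (undo): buf='blue' undo_depth=1 redo_depth=1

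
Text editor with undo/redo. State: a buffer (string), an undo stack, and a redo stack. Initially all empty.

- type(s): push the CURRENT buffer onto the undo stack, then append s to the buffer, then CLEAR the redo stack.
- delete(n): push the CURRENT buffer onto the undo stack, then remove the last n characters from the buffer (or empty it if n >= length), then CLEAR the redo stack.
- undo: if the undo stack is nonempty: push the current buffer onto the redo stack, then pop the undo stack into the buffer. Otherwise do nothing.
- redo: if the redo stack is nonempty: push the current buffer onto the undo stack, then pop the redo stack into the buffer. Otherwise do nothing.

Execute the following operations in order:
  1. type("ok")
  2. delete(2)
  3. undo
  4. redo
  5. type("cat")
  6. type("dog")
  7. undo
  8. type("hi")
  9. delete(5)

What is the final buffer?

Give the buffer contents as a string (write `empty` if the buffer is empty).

After op 1 (type): buf='ok' undo_depth=1 redo_depth=0
After op 2 (delete): buf='(empty)' undo_depth=2 redo_depth=0
After op 3 (undo): buf='ok' undo_depth=1 redo_depth=1
After op 4 (redo): buf='(empty)' undo_depth=2 redo_depth=0
After op 5 (type): buf='cat' undo_depth=3 redo_depth=0
After op 6 (type): buf='catdog' undo_depth=4 redo_depth=0
After op 7 (undo): buf='cat' undo_depth=3 redo_depth=1
After op 8 (type): buf='cathi' undo_depth=4 redo_depth=0
After op 9 (delete): buf='(empty)' undo_depth=5 redo_depth=0

Answer: empty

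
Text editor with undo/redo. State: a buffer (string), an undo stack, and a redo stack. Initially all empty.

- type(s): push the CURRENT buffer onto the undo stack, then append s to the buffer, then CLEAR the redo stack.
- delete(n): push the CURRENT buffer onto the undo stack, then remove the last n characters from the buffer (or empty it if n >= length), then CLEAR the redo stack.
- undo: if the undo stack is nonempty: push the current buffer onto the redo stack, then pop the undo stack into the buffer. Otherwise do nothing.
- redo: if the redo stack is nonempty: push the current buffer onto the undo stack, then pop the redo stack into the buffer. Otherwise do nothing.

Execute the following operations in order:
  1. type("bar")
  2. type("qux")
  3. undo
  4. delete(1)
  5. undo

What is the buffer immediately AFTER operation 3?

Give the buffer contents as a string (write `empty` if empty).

After op 1 (type): buf='bar' undo_depth=1 redo_depth=0
After op 2 (type): buf='barqux' undo_depth=2 redo_depth=0
After op 3 (undo): buf='bar' undo_depth=1 redo_depth=1

Answer: bar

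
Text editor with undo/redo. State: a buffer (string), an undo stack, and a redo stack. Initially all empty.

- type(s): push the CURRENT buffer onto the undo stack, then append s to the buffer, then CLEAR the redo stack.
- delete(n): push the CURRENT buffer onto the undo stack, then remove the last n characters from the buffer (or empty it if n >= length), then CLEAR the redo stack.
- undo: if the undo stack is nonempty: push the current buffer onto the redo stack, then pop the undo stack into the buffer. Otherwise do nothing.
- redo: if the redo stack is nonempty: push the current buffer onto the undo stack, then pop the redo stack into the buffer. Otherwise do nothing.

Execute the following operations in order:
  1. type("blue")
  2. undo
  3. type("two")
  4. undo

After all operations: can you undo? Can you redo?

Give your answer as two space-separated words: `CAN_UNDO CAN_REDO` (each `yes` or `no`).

After op 1 (type): buf='blue' undo_depth=1 redo_depth=0
After op 2 (undo): buf='(empty)' undo_depth=0 redo_depth=1
After op 3 (type): buf='two' undo_depth=1 redo_depth=0
After op 4 (undo): buf='(empty)' undo_depth=0 redo_depth=1

Answer: no yes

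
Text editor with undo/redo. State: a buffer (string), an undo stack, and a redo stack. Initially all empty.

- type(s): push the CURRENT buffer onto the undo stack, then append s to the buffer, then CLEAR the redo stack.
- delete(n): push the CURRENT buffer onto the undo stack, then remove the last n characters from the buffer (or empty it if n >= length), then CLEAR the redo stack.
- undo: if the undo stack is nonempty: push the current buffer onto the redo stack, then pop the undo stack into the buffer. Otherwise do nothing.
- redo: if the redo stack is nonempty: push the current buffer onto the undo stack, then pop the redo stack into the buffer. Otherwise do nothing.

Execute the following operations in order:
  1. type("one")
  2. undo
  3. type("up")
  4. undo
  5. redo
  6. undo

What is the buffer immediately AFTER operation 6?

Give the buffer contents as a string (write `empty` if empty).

After op 1 (type): buf='one' undo_depth=1 redo_depth=0
After op 2 (undo): buf='(empty)' undo_depth=0 redo_depth=1
After op 3 (type): buf='up' undo_depth=1 redo_depth=0
After op 4 (undo): buf='(empty)' undo_depth=0 redo_depth=1
After op 5 (redo): buf='up' undo_depth=1 redo_depth=0
After op 6 (undo): buf='(empty)' undo_depth=0 redo_depth=1

Answer: empty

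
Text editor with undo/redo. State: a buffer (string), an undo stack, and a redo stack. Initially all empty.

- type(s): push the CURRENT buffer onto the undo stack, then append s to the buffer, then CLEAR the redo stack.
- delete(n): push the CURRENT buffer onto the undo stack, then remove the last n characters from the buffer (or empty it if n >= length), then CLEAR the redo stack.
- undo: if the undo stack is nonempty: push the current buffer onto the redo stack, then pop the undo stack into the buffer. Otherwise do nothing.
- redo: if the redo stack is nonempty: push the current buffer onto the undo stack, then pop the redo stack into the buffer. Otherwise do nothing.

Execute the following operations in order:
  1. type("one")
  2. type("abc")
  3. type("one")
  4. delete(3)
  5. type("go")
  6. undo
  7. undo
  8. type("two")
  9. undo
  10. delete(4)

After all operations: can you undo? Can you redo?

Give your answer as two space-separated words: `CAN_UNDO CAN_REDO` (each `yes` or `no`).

After op 1 (type): buf='one' undo_depth=1 redo_depth=0
After op 2 (type): buf='oneabc' undo_depth=2 redo_depth=0
After op 3 (type): buf='oneabcone' undo_depth=3 redo_depth=0
After op 4 (delete): buf='oneabc' undo_depth=4 redo_depth=0
After op 5 (type): buf='oneabcgo' undo_depth=5 redo_depth=0
After op 6 (undo): buf='oneabc' undo_depth=4 redo_depth=1
After op 7 (undo): buf='oneabcone' undo_depth=3 redo_depth=2
After op 8 (type): buf='oneabconetwo' undo_depth=4 redo_depth=0
After op 9 (undo): buf='oneabcone' undo_depth=3 redo_depth=1
After op 10 (delete): buf='oneab' undo_depth=4 redo_depth=0

Answer: yes no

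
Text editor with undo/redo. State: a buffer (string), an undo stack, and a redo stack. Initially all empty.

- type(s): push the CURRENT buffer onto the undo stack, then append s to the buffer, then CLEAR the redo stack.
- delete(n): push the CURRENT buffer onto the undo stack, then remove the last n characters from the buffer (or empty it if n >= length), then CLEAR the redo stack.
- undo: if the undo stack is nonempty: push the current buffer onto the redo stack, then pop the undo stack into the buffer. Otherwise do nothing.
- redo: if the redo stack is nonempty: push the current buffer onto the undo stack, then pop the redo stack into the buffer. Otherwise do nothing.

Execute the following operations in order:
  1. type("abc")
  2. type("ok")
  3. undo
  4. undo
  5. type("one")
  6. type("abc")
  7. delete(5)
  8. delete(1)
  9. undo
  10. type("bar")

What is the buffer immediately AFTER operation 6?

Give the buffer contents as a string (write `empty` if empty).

Answer: oneabc

Derivation:
After op 1 (type): buf='abc' undo_depth=1 redo_depth=0
After op 2 (type): buf='abcok' undo_depth=2 redo_depth=0
After op 3 (undo): buf='abc' undo_depth=1 redo_depth=1
After op 4 (undo): buf='(empty)' undo_depth=0 redo_depth=2
After op 5 (type): buf='one' undo_depth=1 redo_depth=0
After op 6 (type): buf='oneabc' undo_depth=2 redo_depth=0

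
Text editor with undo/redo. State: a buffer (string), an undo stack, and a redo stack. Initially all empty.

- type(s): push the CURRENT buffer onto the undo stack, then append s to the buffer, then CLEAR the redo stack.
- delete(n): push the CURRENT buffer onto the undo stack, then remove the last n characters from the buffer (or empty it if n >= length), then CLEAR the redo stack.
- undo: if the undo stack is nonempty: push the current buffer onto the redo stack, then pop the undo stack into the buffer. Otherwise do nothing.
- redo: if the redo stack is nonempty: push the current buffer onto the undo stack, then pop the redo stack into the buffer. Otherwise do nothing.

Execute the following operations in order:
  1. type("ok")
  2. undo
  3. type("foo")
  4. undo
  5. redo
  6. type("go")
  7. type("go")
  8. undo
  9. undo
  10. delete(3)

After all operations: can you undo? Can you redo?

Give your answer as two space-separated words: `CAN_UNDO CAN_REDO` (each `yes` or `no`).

After op 1 (type): buf='ok' undo_depth=1 redo_depth=0
After op 2 (undo): buf='(empty)' undo_depth=0 redo_depth=1
After op 3 (type): buf='foo' undo_depth=1 redo_depth=0
After op 4 (undo): buf='(empty)' undo_depth=0 redo_depth=1
After op 5 (redo): buf='foo' undo_depth=1 redo_depth=0
After op 6 (type): buf='foogo' undo_depth=2 redo_depth=0
After op 7 (type): buf='foogogo' undo_depth=3 redo_depth=0
After op 8 (undo): buf='foogo' undo_depth=2 redo_depth=1
After op 9 (undo): buf='foo' undo_depth=1 redo_depth=2
After op 10 (delete): buf='(empty)' undo_depth=2 redo_depth=0

Answer: yes no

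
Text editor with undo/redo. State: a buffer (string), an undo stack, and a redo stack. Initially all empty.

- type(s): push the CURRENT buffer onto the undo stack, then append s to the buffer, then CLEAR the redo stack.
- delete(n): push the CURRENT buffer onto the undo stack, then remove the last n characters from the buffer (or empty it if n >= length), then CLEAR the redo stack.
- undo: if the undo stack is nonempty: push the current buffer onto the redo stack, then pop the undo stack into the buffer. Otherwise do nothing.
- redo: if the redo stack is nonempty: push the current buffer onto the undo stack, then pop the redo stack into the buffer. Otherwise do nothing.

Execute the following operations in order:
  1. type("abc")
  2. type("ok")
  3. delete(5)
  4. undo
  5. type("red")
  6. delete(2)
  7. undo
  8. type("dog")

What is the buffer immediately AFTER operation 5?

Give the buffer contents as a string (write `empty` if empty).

After op 1 (type): buf='abc' undo_depth=1 redo_depth=0
After op 2 (type): buf='abcok' undo_depth=2 redo_depth=0
After op 3 (delete): buf='(empty)' undo_depth=3 redo_depth=0
After op 4 (undo): buf='abcok' undo_depth=2 redo_depth=1
After op 5 (type): buf='abcokred' undo_depth=3 redo_depth=0

Answer: abcokred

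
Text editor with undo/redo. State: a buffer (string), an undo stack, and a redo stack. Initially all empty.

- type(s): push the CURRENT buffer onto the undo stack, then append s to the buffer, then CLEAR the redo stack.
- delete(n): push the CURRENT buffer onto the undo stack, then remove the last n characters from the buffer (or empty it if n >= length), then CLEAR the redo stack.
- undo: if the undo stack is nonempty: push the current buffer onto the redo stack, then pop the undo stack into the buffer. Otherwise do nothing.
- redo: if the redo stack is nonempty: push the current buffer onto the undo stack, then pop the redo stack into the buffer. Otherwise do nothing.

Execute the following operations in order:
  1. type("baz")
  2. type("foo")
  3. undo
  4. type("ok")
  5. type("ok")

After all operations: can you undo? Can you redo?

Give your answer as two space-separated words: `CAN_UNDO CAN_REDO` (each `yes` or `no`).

Answer: yes no

Derivation:
After op 1 (type): buf='baz' undo_depth=1 redo_depth=0
After op 2 (type): buf='bazfoo' undo_depth=2 redo_depth=0
After op 3 (undo): buf='baz' undo_depth=1 redo_depth=1
After op 4 (type): buf='bazok' undo_depth=2 redo_depth=0
After op 5 (type): buf='bazokok' undo_depth=3 redo_depth=0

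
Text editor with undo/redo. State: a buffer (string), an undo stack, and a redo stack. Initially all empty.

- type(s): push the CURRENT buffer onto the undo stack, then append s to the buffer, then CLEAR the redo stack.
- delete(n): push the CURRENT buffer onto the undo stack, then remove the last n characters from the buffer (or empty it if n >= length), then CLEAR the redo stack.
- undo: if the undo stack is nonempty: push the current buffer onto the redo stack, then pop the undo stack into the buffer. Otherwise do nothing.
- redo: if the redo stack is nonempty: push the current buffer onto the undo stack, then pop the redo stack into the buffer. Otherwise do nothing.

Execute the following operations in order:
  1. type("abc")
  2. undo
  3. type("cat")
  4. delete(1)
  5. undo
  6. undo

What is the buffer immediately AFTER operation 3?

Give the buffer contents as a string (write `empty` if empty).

After op 1 (type): buf='abc' undo_depth=1 redo_depth=0
After op 2 (undo): buf='(empty)' undo_depth=0 redo_depth=1
After op 3 (type): buf='cat' undo_depth=1 redo_depth=0

Answer: cat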